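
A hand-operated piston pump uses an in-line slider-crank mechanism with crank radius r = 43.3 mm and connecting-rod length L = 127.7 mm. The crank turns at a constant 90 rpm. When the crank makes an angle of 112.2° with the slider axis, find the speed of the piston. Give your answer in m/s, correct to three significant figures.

ω = 2π·90/60 = 9.425 rad/s
For an in-line slider-crank, x = r cosθ + √(L² − r² sin²θ), so v = −rω sinθ·[1 + r cosθ/√(L² − r² sin²θ)].
With r = 0.0433 m, L = 0.1277 m, θ = 112.2°: √(L² − r² sin²θ) = 0.12124 m.
v = −0.0433·9.425·0.92587·[1 + 0.0433·-0.37784/0.12124] = -0.32686 m/s.
|v| = 0.32686 m/s.

0.327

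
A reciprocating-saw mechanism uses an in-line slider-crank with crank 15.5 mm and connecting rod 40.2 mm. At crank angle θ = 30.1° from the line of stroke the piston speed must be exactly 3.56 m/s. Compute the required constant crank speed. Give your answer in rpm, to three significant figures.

For an in-line slider-crank, |v_piston| = rω|sinθ|·[1 + r cosθ/√(L² − r² sin²θ)].
With r = 0.0155 m, L = 0.0402 m, θ = 30.1°: the bracketed kinematic factor |dx/dθ| = 0.010416 m.
ω = v/|dx/dθ| = 3.56/0.010416 = 341.77 rad/s.
N = 60ω/(2π) = 3263.7 rpm.

3260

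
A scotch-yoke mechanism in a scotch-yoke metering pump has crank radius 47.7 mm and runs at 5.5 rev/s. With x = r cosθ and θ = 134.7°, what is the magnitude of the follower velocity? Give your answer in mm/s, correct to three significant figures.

ω = 34.56 rad/s (from 5.5 rev/s).
x = r cosθ ⇒ ẋ = −rω sinθ.
|v| = rω|sinθ| = 0.0477·34.56·|sin 134.7°| = 1.1717 m/s = 1171.7 mm/s.

1170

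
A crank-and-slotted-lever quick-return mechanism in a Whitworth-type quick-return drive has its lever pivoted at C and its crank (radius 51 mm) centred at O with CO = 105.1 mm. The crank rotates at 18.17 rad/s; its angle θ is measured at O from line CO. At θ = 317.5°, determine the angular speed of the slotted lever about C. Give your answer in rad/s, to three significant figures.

5.52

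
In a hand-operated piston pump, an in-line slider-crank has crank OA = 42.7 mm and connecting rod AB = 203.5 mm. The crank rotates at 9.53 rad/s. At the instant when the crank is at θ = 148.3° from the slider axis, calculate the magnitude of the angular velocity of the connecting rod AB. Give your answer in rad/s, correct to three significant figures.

ω = 9.53 rad/s
The rod makes angle φ with the slider axis where L sinφ = r sinθ; differentiating, L cosφ·φ̇ = r ω cosθ.
L cosφ = √(L² − r² sin²θ) = 0.20226 m.
|ω_rod| = r ω |cosθ| / √(L² − r² sin²θ) = 0.0427·9.53·0.85081/0.20226 = 1.7118 rad/s.

1.71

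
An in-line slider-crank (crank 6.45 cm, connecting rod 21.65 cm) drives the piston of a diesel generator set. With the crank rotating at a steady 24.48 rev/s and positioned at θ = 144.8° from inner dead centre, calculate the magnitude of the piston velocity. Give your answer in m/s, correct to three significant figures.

ω = 2π·24.5 = 153.8 rad/s
For an in-line slider-crank, x = r cosθ + √(L² − r² sin²θ), so v = −rω sinθ·[1 + r cosθ/√(L² − r² sin²θ)].
With r = 0.0645 m, L = 0.2165 m, θ = 144.8°: √(L² − r² sin²θ) = 0.21328 m.
v = −0.0645·153.8·0.57643·[1 + 0.0645·-0.81714/0.21328] = -4.3055 m/s.
|v| = 4.3055 m/s.

4.31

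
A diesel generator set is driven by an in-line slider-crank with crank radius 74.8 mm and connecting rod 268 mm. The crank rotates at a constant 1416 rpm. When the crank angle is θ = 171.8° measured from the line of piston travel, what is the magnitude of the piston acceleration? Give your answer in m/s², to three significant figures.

1190

ω = 2π·1416/60 = 148.3 rad/s
x(θ) = r cosθ + √(L² − r² sin²θ); with ω constant, a = ω²·d²x/dθ².
d²x/dθ² = −r cosθ − r²(cos2θ)/√u − r⁴ sin²2θ/(4u^{3/2}),  u = L² − r² sin²θ = 0.0717102 m².
Substituting r = 0.0748 m, L = 0.268 m, θ = 171.8°: d²x/dθ² = +0.053959 m.
a = ω²·d²x/dθ² = (148.3)²·(+0.053959) = +1186.5 m/s²;  |a| = 1186.5 m/s².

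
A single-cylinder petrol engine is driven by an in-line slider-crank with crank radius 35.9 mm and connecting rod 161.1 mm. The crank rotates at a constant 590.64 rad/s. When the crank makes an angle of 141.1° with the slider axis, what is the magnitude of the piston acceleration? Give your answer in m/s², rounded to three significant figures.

9120

ω = 590.6 rad/s
x(θ) = r cosθ + √(L² − r² sin²θ); with ω constant, a = ω²·d²x/dθ².
d²x/dθ² = −r cosθ − r²(cos2θ)/√u − r⁴ sin²2θ/(4u^{3/2}),  u = L² − r² sin²θ = 0.025445 m².
Substituting r = 0.0359 m, L = 0.1611 m, θ = 141.1°: d²x/dθ² = +0.026134 m.
a = ω²·d²x/dθ² = (590.6)²·(+0.026134) = +9116.9 m/s²;  |a| = 9116.9 m/s².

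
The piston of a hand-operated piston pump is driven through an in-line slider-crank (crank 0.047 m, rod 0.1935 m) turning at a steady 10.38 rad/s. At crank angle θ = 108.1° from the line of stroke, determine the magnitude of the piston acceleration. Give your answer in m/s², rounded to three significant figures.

2.59

ω = 10.38 rad/s
x(θ) = r cosθ + √(L² − r² sin²θ); with ω constant, a = ω²·d²x/dθ².
d²x/dθ² = −r cosθ − r²(cos2θ)/√u − r⁴ sin²2θ/(4u^{3/2}),  u = L² − r² sin²θ = 0.0354465 m².
Substituting r = 0.047 m, L = 0.1935 m, θ = 108.1°: d²x/dθ² = +0.024006 m.
a = ω²·d²x/dθ² = (10.38)²·(+0.024006) = +2.5865 m/s²;  |a| = 2.5865 m/s².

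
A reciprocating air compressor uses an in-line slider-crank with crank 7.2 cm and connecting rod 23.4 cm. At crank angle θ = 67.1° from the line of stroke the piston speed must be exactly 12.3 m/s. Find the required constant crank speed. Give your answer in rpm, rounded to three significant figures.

1570

For an in-line slider-crank, |v_piston| = rω|sinθ|·[1 + r cosθ/√(L² − r² sin²θ)].
With r = 0.072 m, L = 0.234 m, θ = 67.1°: the bracketed kinematic factor |dx/dθ| = 0.074606 m.
ω = v/|dx/dθ| = 12.3/0.074606 = 164.87 rad/s.
N = 60ω/(2π) = 1574.4 rpm.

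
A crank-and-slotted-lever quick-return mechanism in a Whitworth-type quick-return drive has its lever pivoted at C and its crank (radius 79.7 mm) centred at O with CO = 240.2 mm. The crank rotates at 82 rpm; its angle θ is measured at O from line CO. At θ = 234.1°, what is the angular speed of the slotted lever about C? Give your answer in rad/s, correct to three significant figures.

ω = 8.587 rad/s (from 82 rpm).
Crank pin A relative to C: A = (d + r cosθ, r sinθ); lever angle φ = atan2(r sinθ, d + r cosθ).
Differentiating tanφ: φ̇ = rω(d cosθ + r)/(d² + r² + 2dr cosθ).
d² + r² + 2dr cosθ = |CA|² = 0.0415972 m²;  d cosθ + r = -0.061147 m.
|ω_lever| = |0.0797·8.587·-0.061147| / 0.0415972 = 1.006 rad/s.

1.01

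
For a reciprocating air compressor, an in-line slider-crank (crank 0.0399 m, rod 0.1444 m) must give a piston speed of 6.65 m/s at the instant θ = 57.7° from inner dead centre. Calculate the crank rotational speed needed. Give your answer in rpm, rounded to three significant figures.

1630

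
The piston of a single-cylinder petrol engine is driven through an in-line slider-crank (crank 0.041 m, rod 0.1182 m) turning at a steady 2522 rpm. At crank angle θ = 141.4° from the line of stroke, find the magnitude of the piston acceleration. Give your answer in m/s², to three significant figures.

1980

ω = 2π·2522/60 = 264.1 rad/s
x(θ) = r cosθ + √(L² − r² sin²θ); with ω constant, a = ω²·d²x/dθ².
d²x/dθ² = −r cosθ − r²(cos2θ)/√u − r⁴ sin²2θ/(4u^{3/2}),  u = L² − r² sin²θ = 0.013317 m².
Substituting r = 0.041 m, L = 0.1182 m, θ = 141.4°: d²x/dθ² = +0.028378 m.
a = ω²·d²x/dθ² = (264.1)²·(+0.028378) = +1979.4 m/s²;  |a| = 1979.4 m/s².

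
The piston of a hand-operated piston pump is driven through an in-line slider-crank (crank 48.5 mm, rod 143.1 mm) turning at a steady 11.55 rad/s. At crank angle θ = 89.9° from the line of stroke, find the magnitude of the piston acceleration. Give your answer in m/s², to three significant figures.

2.32

ω = 11.55 rad/s
x(θ) = r cosθ + √(L² − r² sin²θ); with ω constant, a = ω²·d²x/dθ².
d²x/dθ² = −r cosθ − r²(cos2θ)/√u − r⁴ sin²2θ/(4u^{3/2}),  u = L² − r² sin²θ = 0.0181254 m².
Substituting r = 0.0485 m, L = 0.1431 m, θ = 89.9°: d²x/dθ² = +0.017387 m.
a = ω²·d²x/dθ² = (11.55)²·(+0.017387) = +2.3195 m/s²;  |a| = 2.3195 m/s².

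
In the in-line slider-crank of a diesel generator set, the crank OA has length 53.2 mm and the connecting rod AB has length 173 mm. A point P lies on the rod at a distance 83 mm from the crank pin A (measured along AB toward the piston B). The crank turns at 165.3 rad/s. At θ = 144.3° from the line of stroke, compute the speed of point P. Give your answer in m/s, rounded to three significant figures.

5.84

ω = 165.3 rad/s.  Crank-pin speed |V_A| = rω = 8.794 m/s, perpendicular to OA.
Rod angle: sinφ = −(r/L) sinθ ⇒ φ = -10.338°; ω_rod = −rω cosθ/√(L²−r²sin²θ) = +41.961 rad/s.
V_P = V_A + ω_rod × AP, with AP = 0.083 m along the rod.
Components: V_Px = −rω sinθ − a·ω_rod·sinφ = -4.5067 m/s;  V_Py = rω cosθ + a·ω_rod·cosφ = -3.7152 m/s.
|V_P| = √(V_Px² + V_Py²) = 5.8406 m/s.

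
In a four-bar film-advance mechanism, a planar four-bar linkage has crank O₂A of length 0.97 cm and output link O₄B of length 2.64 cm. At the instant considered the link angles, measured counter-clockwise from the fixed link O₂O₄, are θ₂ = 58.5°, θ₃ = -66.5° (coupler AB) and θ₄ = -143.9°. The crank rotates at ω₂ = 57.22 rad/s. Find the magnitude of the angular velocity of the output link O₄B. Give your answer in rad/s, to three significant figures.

17.6

ω₂ = 57.22 rad/s
Differentiating the loop-closure r₂e^{iθ₂}+r₃e^{iθ₃}=r₁+r₄e^{iθ₄} gives r₂ω₂e^{iθ₂}+r₃ω₃e^{iθ₃}=r₄ω₄e^{iθ₄}.
Eliminating the other unknown: ω₄ = r₂ω₂ sin(θ₂−θ₃) / [r₄ sin(θ₄−θ₃)].
Numerator sine = +0.81915; denominator sine = -0.97592.
Result = 0.0097·57.22·(+0.81915) / (0.0264·(-0.97592)) = -17.647 rad/s; magnitude 17.647 rad/s.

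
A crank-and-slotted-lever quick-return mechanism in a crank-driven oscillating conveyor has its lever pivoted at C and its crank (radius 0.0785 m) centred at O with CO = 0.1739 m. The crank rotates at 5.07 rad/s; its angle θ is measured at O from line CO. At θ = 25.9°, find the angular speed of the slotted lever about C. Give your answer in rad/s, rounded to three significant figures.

1.53

ω = 5.07 rad/s
Crank pin A relative to C: A = (d + r cosθ, r sinθ); lever angle φ = atan2(r sinθ, d + r cosθ).
Differentiating tanφ: φ̇ = rω(d cosθ + r)/(d² + r² + 2dr cosθ).
d² + r² + 2dr cosθ = |CA|² = 0.0609635 m²;  d cosθ + r = +0.23493 m.
|ω_lever| = |0.0785·5.07·+0.23493| / 0.0609635 = 1.5337 rad/s.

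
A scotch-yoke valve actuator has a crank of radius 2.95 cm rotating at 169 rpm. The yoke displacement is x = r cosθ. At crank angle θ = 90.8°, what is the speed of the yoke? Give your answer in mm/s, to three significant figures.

ω = 17.7 rad/s (from 169 rpm).
x = r cosθ ⇒ ẋ = −rω sinθ.
|v| = rω|sinθ| = 0.0295·17.7·|sin 90.8°| = 0.52203 m/s = 522.03 mm/s.

522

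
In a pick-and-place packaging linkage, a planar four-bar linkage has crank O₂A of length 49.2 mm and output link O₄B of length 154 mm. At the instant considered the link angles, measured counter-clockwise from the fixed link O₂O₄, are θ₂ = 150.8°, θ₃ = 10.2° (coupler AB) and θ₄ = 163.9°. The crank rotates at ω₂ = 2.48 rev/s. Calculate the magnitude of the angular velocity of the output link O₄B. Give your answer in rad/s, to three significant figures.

7.13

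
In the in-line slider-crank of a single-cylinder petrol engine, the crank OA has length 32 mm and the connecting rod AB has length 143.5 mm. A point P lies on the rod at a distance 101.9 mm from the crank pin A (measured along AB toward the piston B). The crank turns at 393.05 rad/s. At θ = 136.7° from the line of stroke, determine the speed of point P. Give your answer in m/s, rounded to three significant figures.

8.07

ω = 393.1 rad/s.  Crank-pin speed |V_A| = rω = 12.578 m/s, perpendicular to OA.
Rod angle: sinφ = −(r/L) sinθ ⇒ φ = -8.797°; ω_rod = −rω cosθ/√(L²−r²sin²θ) = +64.548 rad/s.
V_P = V_A + ω_rod × AP, with AP = 0.1019 m along the rod.
Components: V_Px = −rω sinθ − a·ω_rod·sinφ = -7.62 m/s;  V_Py = rω cosθ + a·ω_rod·cosφ = -2.6536 m/s.
|V_P| = √(V_Px² + V_Py²) = 8.0689 m/s.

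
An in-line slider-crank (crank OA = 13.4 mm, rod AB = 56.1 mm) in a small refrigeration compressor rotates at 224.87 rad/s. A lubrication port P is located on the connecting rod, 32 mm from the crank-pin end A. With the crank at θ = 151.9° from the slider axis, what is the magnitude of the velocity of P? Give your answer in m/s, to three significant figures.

ω = 224.9 rad/s.  Crank-pin speed |V_A| = rω = 3.0133 m/s, perpendicular to OA.
Rod angle: sinφ = −(r/L) sinθ ⇒ φ = -6.460°; ω_rod = −rω cosθ/√(L²−r²sin²θ) = +47.684 rad/s.
V_P = V_A + ω_rod × AP, with AP = 0.032 m along the rod.
Components: V_Px = −rω sinθ − a·ω_rod·sinφ = -1.2476 m/s;  V_Py = rω cosθ + a·ω_rod·cosφ = -1.1419 m/s.
|V_P| = √(V_Px² + V_Py²) = 1.6913 m/s.

1.69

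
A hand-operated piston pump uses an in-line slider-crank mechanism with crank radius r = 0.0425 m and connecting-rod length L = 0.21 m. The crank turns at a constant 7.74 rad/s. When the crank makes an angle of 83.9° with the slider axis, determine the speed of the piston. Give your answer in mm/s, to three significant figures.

334

ω = 7.74 rad/s
For an in-line slider-crank, x = r cosθ + √(L² − r² sin²θ), so v = −rω sinθ·[1 + r cosθ/√(L² − r² sin²θ)].
With r = 0.0425 m, L = 0.21 m, θ = 83.9°: √(L² − r² sin²θ) = 0.2057 m.
v = −0.0425·7.74·0.99434·[1 + 0.0425·0.10626/0.2057] = -0.33427 m/s.
|v| = 0.33427 m/s = 334.27 mm/s.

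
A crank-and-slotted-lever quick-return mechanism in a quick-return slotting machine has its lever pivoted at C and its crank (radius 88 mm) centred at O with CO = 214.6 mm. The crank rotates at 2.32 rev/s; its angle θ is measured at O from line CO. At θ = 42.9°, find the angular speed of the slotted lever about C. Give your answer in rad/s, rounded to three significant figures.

3.86

ω = 14.58 rad/s (from 2.32 rev/s).
Crank pin A relative to C: A = (d + r cosθ, r sinθ); lever angle φ = atan2(r sinθ, d + r cosθ).
Differentiating tanφ: φ̇ = rω(d cosθ + r)/(d² + r² + 2dr cosθ).
d² + r² + 2dr cosθ = |CA|² = 0.081465 m²;  d cosθ + r = +0.2452 m.
|ω_lever| = |0.088·14.58·+0.2452| / 0.081465 = 3.8611 rad/s.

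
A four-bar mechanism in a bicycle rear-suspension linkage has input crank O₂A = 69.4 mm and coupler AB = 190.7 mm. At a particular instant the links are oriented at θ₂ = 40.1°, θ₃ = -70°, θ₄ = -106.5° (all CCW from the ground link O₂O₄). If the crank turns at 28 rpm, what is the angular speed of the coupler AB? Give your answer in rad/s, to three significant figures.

ω₂ = 2.932 rad/s (from 28 rpm).
Differentiating the loop-closure r₂e^{iθ₂}+r₃e^{iθ₃}=r₁+r₄e^{iθ₄} gives r₂ω₂e^{iθ₂}+r₃ω₃e^{iθ₃}=r₄ω₄e^{iθ₄}.
Eliminating the other unknown: ω₃ = r₂ω₂ sin(θ₄−θ₂) / [r₃ sin(θ₃−θ₄)].
Numerator sine = -0.55048; denominator sine = +0.59482.
Result = 0.0694·2.932·(-0.55048) / (0.1907·(+0.59482)) = -0.98753 rad/s; magnitude 0.98753 rad/s.

0.988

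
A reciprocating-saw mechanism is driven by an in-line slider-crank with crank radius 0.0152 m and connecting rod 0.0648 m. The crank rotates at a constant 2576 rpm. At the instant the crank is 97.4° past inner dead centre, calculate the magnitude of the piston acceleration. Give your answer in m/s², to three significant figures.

400

ω = 2π·2576/60 = 269.8 rad/s
x(θ) = r cosθ + √(L² − r² sin²θ); with ω constant, a = ω²·d²x/dθ².
d²x/dθ² = −r cosθ − r²(cos2θ)/√u − r⁴ sin²2θ/(4u^{3/2}),  u = L² − r² sin²θ = 0.00397183 m².
Substituting r = 0.0152 m, L = 0.0648 m, θ = 97.4°: d²x/dθ² = +0.0054986 m.
a = ω²·d²x/dθ² = (269.8)²·(+0.0054986) = +400.13 m/s²;  |a| = 400.13 m/s².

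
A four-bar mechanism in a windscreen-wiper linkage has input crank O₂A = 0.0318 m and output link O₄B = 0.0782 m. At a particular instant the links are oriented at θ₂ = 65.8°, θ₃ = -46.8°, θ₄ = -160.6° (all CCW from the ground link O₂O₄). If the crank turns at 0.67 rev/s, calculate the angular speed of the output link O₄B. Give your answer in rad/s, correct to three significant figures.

ω₂ = 4.21 rad/s (from 0.67 rev/s).
Differentiating the loop-closure r₂e^{iθ₂}+r₃e^{iθ₃}=r₁+r₄e^{iθ₄} gives r₂ω₂e^{iθ₂}+r₃ω₃e^{iθ₃}=r₄ω₄e^{iθ₄}.
Eliminating the other unknown: ω₄ = r₂ω₂ sin(θ₂−θ₃) / [r₄ sin(θ₄−θ₃)].
Numerator sine = +0.92321; denominator sine = -0.91496.
Result = 0.0318·4.21·(+0.92321) / (0.0782·(-0.91496)) = -1.7273 rad/s; magnitude 1.7273 rad/s.

1.73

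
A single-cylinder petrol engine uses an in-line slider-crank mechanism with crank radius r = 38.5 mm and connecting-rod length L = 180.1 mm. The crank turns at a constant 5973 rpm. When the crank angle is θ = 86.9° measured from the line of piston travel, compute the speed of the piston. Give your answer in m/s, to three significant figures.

24.3

ω = 2π·5973/60 = 625.5 rad/s
For an in-line slider-crank, x = r cosθ + √(L² − r² sin²θ), so v = −rω sinθ·[1 + r cosθ/√(L² − r² sin²θ)].
With r = 0.0385 m, L = 0.1801 m, θ = 86.9°: √(L² − r² sin²θ) = 0.17595 m.
v = −0.0385·625.5·0.99854·[1 + 0.0385·0.05408/0.17595] = -24.331 m/s.
|v| = 24.331 m/s.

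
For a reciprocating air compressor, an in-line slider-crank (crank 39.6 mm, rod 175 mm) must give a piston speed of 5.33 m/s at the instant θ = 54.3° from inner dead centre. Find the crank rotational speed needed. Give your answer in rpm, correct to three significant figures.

1400

For an in-line slider-crank, |v_piston| = rω|sinθ|·[1 + r cosθ/√(L² − r² sin²θ)].
With r = 0.0396 m, L = 0.175 m, θ = 54.3°: the bracketed kinematic factor |dx/dθ| = 0.036479 m.
ω = v/|dx/dθ| = 5.33/0.036479 = 146.11 rad/s.
N = 60ω/(2π) = 1395.3 rpm.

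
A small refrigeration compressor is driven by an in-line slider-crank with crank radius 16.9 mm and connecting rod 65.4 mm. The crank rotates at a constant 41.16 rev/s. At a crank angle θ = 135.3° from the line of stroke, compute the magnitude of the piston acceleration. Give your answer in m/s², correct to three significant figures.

795

ω = 2π·41.2 = 258.6 rad/s
x(θ) = r cosθ + √(L² − r² sin²θ); with ω constant, a = ω²·d²x/dθ².
d²x/dθ² = −r cosθ − r²(cos2θ)/√u − r⁴ sin²2θ/(4u^{3/2}),  u = L² − r² sin²θ = 0.00413585 m².
Substituting r = 0.0169 m, L = 0.0654 m, θ = 135.3°: d²x/dθ² = +0.011889 m.
a = ω²·d²x/dθ² = (258.6)²·(+0.011889) = +795.19 m/s²;  |a| = 795.19 m/s².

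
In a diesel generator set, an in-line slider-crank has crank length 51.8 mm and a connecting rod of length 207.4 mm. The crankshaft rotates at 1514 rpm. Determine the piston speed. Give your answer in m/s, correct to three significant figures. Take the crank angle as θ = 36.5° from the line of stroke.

5.88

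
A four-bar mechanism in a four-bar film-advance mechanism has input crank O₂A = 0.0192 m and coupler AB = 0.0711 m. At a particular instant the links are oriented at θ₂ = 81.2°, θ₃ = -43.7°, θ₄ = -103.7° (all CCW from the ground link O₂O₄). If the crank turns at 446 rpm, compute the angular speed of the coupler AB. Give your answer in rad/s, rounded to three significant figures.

ω₂ = 46.71 rad/s (from 446 rpm).
Differentiating the loop-closure r₂e^{iθ₂}+r₃e^{iθ₃}=r₁+r₄e^{iθ₄} gives r₂ω₂e^{iθ₂}+r₃ω₃e^{iθ₃}=r₄ω₄e^{iθ₄}.
Eliminating the other unknown: ω₃ = r₂ω₂ sin(θ₄−θ₂) / [r₃ sin(θ₃−θ₄)].
Numerator sine = +0.08542; denominator sine = +0.86603.
Result = 0.0192·46.71·(+0.08542) / (0.0711·(+0.86603)) = +1.244 rad/s; magnitude 1.244 rad/s.

1.24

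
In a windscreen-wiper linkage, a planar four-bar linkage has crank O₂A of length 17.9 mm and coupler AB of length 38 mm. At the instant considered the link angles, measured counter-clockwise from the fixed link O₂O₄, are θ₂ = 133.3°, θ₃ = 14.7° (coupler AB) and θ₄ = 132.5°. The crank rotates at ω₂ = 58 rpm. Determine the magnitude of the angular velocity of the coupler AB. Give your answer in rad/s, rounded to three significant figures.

0.0452

ω₂ = 6.074 rad/s (from 58 rpm).
Differentiating the loop-closure r₂e^{iθ₂}+r₃e^{iθ₃}=r₁+r₄e^{iθ₄} gives r₂ω₂e^{iθ₂}+r₃ω₃e^{iθ₃}=r₄ω₄e^{iθ₄}.
Eliminating the other unknown: ω₃ = r₂ω₂ sin(θ₄−θ₂) / [r₃ sin(θ₃−θ₄)].
Numerator sine = -0.01396; denominator sine = -0.88458.
Result = 0.0179·6.074·(-0.01396) / (0.038·(-0.88458)) = +0.045159 rad/s; magnitude 0.045159 rad/s.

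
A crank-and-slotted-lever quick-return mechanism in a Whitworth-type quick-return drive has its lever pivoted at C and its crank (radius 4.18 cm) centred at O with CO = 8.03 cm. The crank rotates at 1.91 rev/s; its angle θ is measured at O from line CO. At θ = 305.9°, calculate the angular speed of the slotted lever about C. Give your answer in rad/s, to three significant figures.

ω = 12 rad/s (from 1.91 rev/s).
Crank pin A relative to C: A = (d + r cosθ, r sinθ); lever angle φ = atan2(r sinθ, d + r cosθ).
Differentiating tanφ: φ̇ = rω(d cosθ + r)/(d² + r² + 2dr cosθ).
d² + r² + 2dr cosθ = |CA|² = 0.0121317 m²;  d cosθ + r = +0.088886 m.
|ω_lever| = |0.0418·12·+0.088886| / 0.0121317 = 3.6754 rad/s.

3.68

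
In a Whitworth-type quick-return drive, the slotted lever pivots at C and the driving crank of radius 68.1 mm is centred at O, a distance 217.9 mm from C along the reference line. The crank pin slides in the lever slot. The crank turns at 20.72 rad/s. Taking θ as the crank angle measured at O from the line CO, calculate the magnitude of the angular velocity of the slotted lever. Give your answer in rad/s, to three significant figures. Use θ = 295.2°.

ω = 20.72 rad/s
Crank pin A relative to C: A = (d + r cosθ, r sinθ); lever angle φ = atan2(r sinθ, d + r cosθ).
Differentiating tanφ: φ̇ = rω(d cosθ + r)/(d² + r² + 2dr cosθ).
d² + r² + 2dr cosθ = |CA|² = 0.0647543 m²;  d cosθ + r = +0.16088 m.
|ω_lever| = |0.0681·20.72·+0.16088| / 0.0647543 = 3.5056 rad/s.

3.51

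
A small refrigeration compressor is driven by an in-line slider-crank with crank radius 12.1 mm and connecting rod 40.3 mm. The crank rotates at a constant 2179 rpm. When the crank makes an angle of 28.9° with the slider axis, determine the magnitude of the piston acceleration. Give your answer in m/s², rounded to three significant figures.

657

ω = 2π·2179/60 = 228.2 rad/s
x(θ) = r cosθ + √(L² − r² sin²θ); with ω constant, a = ω²·d²x/dθ².
d²x/dθ² = −r cosθ − r²(cos2θ)/√u − r⁴ sin²2θ/(4u^{3/2}),  u = L² − r² sin²θ = 0.00158989 m².
Substituting r = 0.0121 m, L = 0.0403 m, θ = 28.9°: d²x/dθ² = -0.01261 m.
a = ω²·d²x/dθ² = (228.2)²·(-0.01261) = -656.59 m/s²;  |a| = 656.59 m/s².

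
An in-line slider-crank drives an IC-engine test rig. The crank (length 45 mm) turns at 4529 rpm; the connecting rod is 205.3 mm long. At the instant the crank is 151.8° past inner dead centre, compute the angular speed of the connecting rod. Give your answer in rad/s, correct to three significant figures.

92.1

ω = 474.3 rad/s (converted from 4529 rpm).
The rod makes angle φ with the slider axis where L sinφ = r sinθ; differentiating, L cosφ·φ̇ = r ω cosθ.
L cosφ = √(L² − r² sin²θ) = 0.2042 m.
|ω_rod| = r ω |cosθ| / √(L² − r² sin²θ) = 0.045·474.3·0.88130/0.2042 = 92.113 rad/s.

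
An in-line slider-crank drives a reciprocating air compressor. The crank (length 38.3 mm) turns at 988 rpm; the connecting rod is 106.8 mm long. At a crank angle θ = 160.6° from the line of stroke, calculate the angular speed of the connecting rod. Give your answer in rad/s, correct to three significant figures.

35.2

ω = 103.5 rad/s (converted from 988 rpm).
The rod makes angle φ with the slider axis where L sinφ = r sinθ; differentiating, L cosφ·φ̇ = r ω cosθ.
L cosφ = √(L² − r² sin²θ) = 0.10604 m.
|ω_rod| = r ω |cosθ| / √(L² − r² sin²θ) = 0.0383·103.5·0.94322/0.10604 = 35.248 rad/s.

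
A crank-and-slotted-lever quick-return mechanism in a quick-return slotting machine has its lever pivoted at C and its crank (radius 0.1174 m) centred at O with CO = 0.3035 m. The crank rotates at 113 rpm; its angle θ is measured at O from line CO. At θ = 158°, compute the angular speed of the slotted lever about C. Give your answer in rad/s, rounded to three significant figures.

ω = 11.83 rad/s (from 113 rpm).
Crank pin A relative to C: A = (d + r cosθ, r sinθ); lever angle φ = atan2(r sinθ, d + r cosθ).
Differentiating tanφ: φ̇ = rω(d cosθ + r)/(d² + r² + 2dr cosθ).
d² + r² + 2dr cosθ = |CA|² = 0.0398222 m²;  d cosθ + r = -0.164 m.
|ω_lever| = |0.1174·11.83·-0.164| / 0.0398222 = 5.7213 rad/s.

5.72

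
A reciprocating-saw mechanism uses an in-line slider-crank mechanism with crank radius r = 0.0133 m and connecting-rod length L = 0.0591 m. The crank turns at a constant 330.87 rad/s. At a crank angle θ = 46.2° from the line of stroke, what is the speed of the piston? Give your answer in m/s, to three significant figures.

3.68

ω = 330.9 rad/s
For an in-line slider-crank, x = r cosθ + √(L² − r² sin²θ), so v = −rω sinθ·[1 + r cosθ/√(L² − r² sin²θ)].
With r = 0.0133 m, L = 0.0591 m, θ = 46.2°: √(L² − r² sin²θ) = 0.058315 m.
v = −0.0133·330.9·0.72176·[1 + 0.0133·0.69214/0.058315] = -3.6775 m/s.
|v| = 3.6775 m/s.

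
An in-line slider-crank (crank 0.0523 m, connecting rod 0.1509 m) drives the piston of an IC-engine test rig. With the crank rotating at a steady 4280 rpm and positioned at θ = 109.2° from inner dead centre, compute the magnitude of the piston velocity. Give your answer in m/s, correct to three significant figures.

ω = 2π·4280/60 = 448.2 rad/s
For an in-line slider-crank, x = r cosθ + √(L² − r² sin²θ), so v = −rω sinθ·[1 + r cosθ/√(L² − r² sin²θ)].
With r = 0.0523 m, L = 0.1509 m, θ = 109.2°: √(L² − r² sin²θ) = 0.14259 m.
v = −0.0523·448.2·0.94438·[1 + 0.0523·-0.32887/0.14259] = -19.467 m/s.
|v| = 19.467 m/s.

19.5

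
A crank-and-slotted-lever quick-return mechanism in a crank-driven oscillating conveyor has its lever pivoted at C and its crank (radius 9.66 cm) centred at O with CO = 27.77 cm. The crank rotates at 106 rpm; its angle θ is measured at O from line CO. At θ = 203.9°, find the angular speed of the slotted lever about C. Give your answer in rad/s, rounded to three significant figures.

4.51

ω = 11.1 rad/s (from 106 rpm).
Crank pin A relative to C: A = (d + r cosθ, r sinθ); lever angle φ = atan2(r sinθ, d + r cosθ).
Differentiating tanφ: φ̇ = rω(d cosθ + r)/(d² + r² + 2dr cosθ).
d² + r² + 2dr cosθ = |CA|² = 0.0373976 m²;  d cosθ + r = -0.15729 m.
|ω_lever| = |0.0966·11.1·-0.15729| / 0.0373976 = 4.5099 rad/s.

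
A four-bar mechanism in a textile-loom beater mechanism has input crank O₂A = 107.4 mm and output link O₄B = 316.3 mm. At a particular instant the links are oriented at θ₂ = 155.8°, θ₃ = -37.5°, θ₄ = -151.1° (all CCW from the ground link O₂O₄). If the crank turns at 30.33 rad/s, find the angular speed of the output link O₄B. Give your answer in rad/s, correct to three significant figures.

ω₂ = 30.33 rad/s
Differentiating the loop-closure r₂e^{iθ₂}+r₃e^{iθ₃}=r₁+r₄e^{iθ₄} gives r₂ω₂e^{iθ₂}+r₃ω₃e^{iθ₃}=r₄ω₄e^{iθ₄}.
Eliminating the other unknown: ω₄ = r₂ω₂ sin(θ₂−θ₃) / [r₄ sin(θ₄−θ₃)].
Numerator sine = -0.23005; denominator sine = -0.91636.
Result = 0.1074·30.33·(-0.23005) / (0.3163·(-0.91636)) = +2.5854 rad/s; magnitude 2.5854 rad/s.

2.59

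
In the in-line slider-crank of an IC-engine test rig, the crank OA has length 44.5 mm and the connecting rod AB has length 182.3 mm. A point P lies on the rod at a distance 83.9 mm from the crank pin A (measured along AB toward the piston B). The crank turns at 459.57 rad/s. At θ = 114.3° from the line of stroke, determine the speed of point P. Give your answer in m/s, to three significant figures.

ω = 459.6 rad/s.  Crank-pin speed |V_A| = rω = 20.451 m/s, perpendicular to OA.
Rod angle: sinφ = −(r/L) sinθ ⇒ φ = -12.855°; ω_rod = −rω cosθ/√(L²−r²sin²θ) = +47.351 rad/s.
V_P = V_A + ω_rod × AP, with AP = 0.0839 m along the rod.
Components: V_Px = −rω sinθ − a·ω_rod·sinφ = -17.755 m/s;  V_Py = rω cosθ + a·ω_rod·cosφ = -4.5426 m/s.
|V_P| = √(V_Px² + V_Py²) = 18.327 m/s.

18.3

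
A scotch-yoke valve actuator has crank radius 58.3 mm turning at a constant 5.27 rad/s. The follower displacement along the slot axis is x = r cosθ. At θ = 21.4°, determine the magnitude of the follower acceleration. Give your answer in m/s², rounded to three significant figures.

1.51

ω = 5.27 rad/s
x = r cosθ ⇒ ẍ = −rω² cosθ (ω constant).
|a| = rω²|cosθ| = 0.0583·(5.27)²·|cos 21.4°| = 1.5075 m/s².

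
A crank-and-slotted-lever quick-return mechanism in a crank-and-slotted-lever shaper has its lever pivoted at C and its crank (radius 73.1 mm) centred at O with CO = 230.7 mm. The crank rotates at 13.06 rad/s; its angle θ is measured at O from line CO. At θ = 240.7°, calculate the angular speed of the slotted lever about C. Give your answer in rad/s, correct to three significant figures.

0.903

ω = 13.06 rad/s
Crank pin A relative to C: A = (d + r cosθ, r sinθ); lever angle φ = atan2(r sinθ, d + r cosθ).
Differentiating tanφ: φ̇ = rω(d cosθ + r)/(d² + r² + 2dr cosθ).
d² + r² + 2dr cosθ = |CA|² = 0.04206 m²;  d cosθ + r = -0.039801 m.
|ω_lever| = |0.0731·13.06·-0.039801| / 0.04206 = 0.9034 rad/s.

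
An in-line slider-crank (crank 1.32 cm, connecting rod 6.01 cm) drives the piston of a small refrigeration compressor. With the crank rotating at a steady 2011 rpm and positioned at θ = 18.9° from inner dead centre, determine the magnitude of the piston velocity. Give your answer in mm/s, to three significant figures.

1090

ω = 2π·2011/60 = 210.6 rad/s
For an in-line slider-crank, x = r cosθ + √(L² − r² sin²θ), so v = −rω sinθ·[1 + r cosθ/√(L² − r² sin²θ)].
With r = 0.0132 m, L = 0.0601 m, θ = 18.9°: √(L² − r² sin²θ) = 0.059948 m.
v = −0.0132·210.6·0.32392·[1 + 0.0132·0.94609/0.059948] = -1.088 m/s.
|v| = 1.088 m/s = 1088 mm/s.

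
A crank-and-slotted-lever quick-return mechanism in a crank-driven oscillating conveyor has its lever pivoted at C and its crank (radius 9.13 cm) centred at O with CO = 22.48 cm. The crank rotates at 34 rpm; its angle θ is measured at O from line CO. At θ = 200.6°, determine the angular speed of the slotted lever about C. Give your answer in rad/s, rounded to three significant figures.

1.89

ω = 3.56 rad/s (from 34 rpm).
Crank pin A relative to C: A = (d + r cosθ, r sinθ); lever angle φ = atan2(r sinθ, d + r cosθ).
Differentiating tanφ: φ̇ = rω(d cosθ + r)/(d² + r² + 2dr cosθ).
d² + r² + 2dr cosθ = |CA|² = 0.0204469 m²;  d cosθ + r = -0.11913 m.
|ω_lever| = |0.0913·3.56·-0.11913| / 0.0204469 = 1.8939 rad/s.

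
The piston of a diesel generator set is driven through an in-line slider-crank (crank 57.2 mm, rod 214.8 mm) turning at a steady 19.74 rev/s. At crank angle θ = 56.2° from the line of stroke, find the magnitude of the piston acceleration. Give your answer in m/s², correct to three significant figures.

ω = 2π·19.7 = 124 rad/s
x(θ) = r cosθ + √(L² − r² sin²θ); with ω constant, a = ω²·d²x/dθ².
d²x/dθ² = −r cosθ − r²(cos2θ)/√u − r⁴ sin²2θ/(4u^{3/2}),  u = L² − r² sin²θ = 0.0438797 m².
Substituting r = 0.0572 m, L = 0.2148 m, θ = 56.2°: d²x/dθ² = -0.026117 m.
a = ω²·d²x/dθ² = (124)²·(-0.026117) = -401.77 m/s²;  |a| = 401.77 m/s².

402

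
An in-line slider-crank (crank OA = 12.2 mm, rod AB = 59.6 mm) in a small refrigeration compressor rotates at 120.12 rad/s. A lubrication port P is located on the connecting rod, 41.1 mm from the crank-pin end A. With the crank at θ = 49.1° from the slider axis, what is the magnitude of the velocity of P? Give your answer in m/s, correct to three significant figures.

ω = 120.1 rad/s.  Crank-pin speed |V_A| = rω = 1.4655 m/s, perpendicular to OA.
Rod angle: sinφ = −(r/L) sinθ ⇒ φ = -8.901°; ω_rod = −rω cosθ/√(L²−r²sin²θ) = -16.295 rad/s.
V_P = V_A + ω_rod × AP, with AP = 0.0411 m along the rod.
Components: V_Px = −rω sinθ − a·ω_rod·sinφ = -1.2113 m/s;  V_Py = rω cosθ + a·ω_rod·cosφ = +0.29783 m/s.
|V_P| = √(V_Px² + V_Py²) = 1.2474 m/s.

1.25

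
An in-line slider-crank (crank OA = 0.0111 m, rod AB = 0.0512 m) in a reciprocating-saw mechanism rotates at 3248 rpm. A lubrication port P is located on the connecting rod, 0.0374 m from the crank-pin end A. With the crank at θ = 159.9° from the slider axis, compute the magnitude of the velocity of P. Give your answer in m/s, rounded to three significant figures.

1.46

ω = 340.1 rad/s.  Crank-pin speed |V_A| = rω = 3.7754 m/s, perpendicular to OA.
Rod angle: sinφ = −(r/L) sinθ ⇒ φ = -4.273°; ω_rod = −rω cosθ/√(L²−r²sin²θ) = +69.441 rad/s.
V_P = V_A + ω_rod × AP, with AP = 0.0374 m along the rod.
Components: V_Px = −rω sinθ − a·ω_rod·sinφ = -1.104 m/s;  V_Py = rω cosθ + a·ω_rod·cosφ = -0.95562 m/s.
|V_P| = √(V_Px² + V_Py²) = 1.4601 m/s.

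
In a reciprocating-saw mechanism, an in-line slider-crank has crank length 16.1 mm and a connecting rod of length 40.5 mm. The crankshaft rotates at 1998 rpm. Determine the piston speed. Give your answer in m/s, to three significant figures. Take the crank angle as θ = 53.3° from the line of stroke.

3.38

ω = 2π·1998/60 = 209.2 rad/s
For an in-line slider-crank, x = r cosθ + √(L² − r² sin²θ), so v = −rω sinθ·[1 + r cosθ/√(L² − r² sin²θ)].
With r = 0.0161 m, L = 0.0405 m, θ = 53.3°: √(L² − r² sin²θ) = 0.038388 m.
v = −0.0161·209.2·0.80178·[1 + 0.0161·0.59763/0.038388] = -3.3778 m/s.
|v| = 3.3778 m/s.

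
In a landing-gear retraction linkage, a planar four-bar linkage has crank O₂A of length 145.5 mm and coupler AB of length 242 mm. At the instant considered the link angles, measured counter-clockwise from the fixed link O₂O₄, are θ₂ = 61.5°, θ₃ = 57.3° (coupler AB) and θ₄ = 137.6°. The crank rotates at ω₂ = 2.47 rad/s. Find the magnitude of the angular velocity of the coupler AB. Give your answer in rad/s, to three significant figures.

ω₂ = 2.47 rad/s
Differentiating the loop-closure r₂e^{iθ₂}+r₃e^{iθ₃}=r₁+r₄e^{iθ₄} gives r₂ω₂e^{iθ₂}+r₃ω₃e^{iθ₃}=r₄ω₄e^{iθ₄}.
Eliminating the other unknown: ω₃ = r₂ω₂ sin(θ₄−θ₂) / [r₃ sin(θ₃−θ₄)].
Numerator sine = +0.97072; denominator sine = -0.98570.
Result = 0.1455·2.47·(+0.97072) / (0.242·(-0.98570)) = -1.4625 rad/s; magnitude 1.4625 rad/s.

1.46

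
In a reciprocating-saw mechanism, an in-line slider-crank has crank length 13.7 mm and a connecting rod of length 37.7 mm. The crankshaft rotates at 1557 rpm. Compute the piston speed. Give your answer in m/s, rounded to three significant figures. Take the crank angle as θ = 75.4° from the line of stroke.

2.37

ω = 2π·1557/60 = 163 rad/s
For an in-line slider-crank, x = r cosθ + √(L² − r² sin²θ), so v = −rω sinθ·[1 + r cosθ/√(L² − r² sin²θ)].
With r = 0.0137 m, L = 0.0377 m, θ = 75.4°: √(L² − r² sin²θ) = 0.035292 m.
v = −0.0137·163·0.96771·[1 + 0.0137·0.25207/0.035292] = -2.3732 m/s.
|v| = 2.3732 m/s.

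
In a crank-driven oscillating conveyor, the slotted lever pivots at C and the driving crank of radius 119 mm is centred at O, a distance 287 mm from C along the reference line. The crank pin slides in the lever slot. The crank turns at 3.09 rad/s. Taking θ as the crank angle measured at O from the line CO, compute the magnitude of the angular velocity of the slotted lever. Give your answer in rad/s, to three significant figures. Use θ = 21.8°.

ω = 3.09 rad/s
Crank pin A relative to C: A = (d + r cosθ, r sinθ); lever angle φ = atan2(r sinθ, d + r cosθ).
Differentiating tanφ: φ̇ = rω(d cosθ + r)/(d² + r² + 2dr cosθ).
d² + r² + 2dr cosθ = |CA|² = 0.159951 m²;  d cosθ + r = +0.38548 m.
|ω_lever| = |0.119·3.09·+0.38548| / 0.159951 = 0.88617 rad/s.

0.886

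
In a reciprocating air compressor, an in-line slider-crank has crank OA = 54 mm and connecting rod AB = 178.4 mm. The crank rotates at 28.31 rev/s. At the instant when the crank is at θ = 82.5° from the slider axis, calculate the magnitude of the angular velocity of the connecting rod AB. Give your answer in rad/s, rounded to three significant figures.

ω = 177.9 rad/s (converted from 28.31 rev/s).
The rod makes angle φ with the slider axis where L sinφ = r sinθ; differentiating, L cosφ·φ̇ = r ω cosθ.
L cosφ = √(L² − r² sin²θ) = 0.17018 m.
|ω_rod| = r ω |cosθ| / √(L² − r² sin²θ) = 0.054·177.9·0.13053/0.17018 = 7.3673 rad/s.

7.37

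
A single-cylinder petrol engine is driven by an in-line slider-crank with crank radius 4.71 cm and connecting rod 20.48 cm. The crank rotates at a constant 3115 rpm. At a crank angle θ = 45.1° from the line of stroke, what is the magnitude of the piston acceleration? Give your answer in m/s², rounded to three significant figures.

ω = 2π·3115/60 = 326.2 rad/s
x(θ) = r cosθ + √(L² − r² sin²θ); with ω constant, a = ω²·d²x/dθ².
d²x/dθ² = −r cosθ − r²(cos2θ)/√u − r⁴ sin²2θ/(4u^{3/2}),  u = L² − r² sin²θ = 0.04083 m².
Substituting r = 0.0471 m, L = 0.2048 m, θ = 45.1°: d²x/dθ² = -0.033357 m.
a = ω²·d²x/dθ² = (326.2)²·(-0.033357) = -3549.5 m/s²;  |a| = 3549.5 m/s².

3550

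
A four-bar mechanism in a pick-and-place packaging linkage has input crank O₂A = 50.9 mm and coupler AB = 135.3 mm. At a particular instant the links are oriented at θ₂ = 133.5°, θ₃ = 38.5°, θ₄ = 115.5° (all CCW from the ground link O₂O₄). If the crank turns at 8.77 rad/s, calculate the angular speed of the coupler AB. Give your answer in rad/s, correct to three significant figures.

1.05

ω₂ = 8.77 rad/s
Differentiating the loop-closure r₂e^{iθ₂}+r₃e^{iθ₃}=r₁+r₄e^{iθ₄} gives r₂ω₂e^{iθ₂}+r₃ω₃e^{iθ₃}=r₄ω₄e^{iθ₄}.
Eliminating the other unknown: ω₃ = r₂ω₂ sin(θ₄−θ₂) / [r₃ sin(θ₃−θ₄)].
Numerator sine = -0.30902; denominator sine = -0.97437.
Result = 0.0509·8.77·(-0.30902) / (0.1353·(-0.97437)) = +1.0464 rad/s; magnitude 1.0464 rad/s.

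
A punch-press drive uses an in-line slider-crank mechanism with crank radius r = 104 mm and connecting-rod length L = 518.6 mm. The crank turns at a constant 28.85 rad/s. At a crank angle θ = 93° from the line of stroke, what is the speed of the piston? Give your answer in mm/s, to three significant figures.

2960

ω = 28.85 rad/s
For an in-line slider-crank, x = r cosθ + √(L² − r² sin²θ), so v = −rω sinθ·[1 + r cosθ/√(L² − r² sin²θ)].
With r = 0.104 m, L = 0.5186 m, θ = 93°: √(L² − r² sin²θ) = 0.50809 m.
v = −0.104·28.85·0.99863·[1 + 0.104·-0.05234/0.50809] = -2.9642 m/s.
|v| = 2.9642 m/s = 2964.2 mm/s.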